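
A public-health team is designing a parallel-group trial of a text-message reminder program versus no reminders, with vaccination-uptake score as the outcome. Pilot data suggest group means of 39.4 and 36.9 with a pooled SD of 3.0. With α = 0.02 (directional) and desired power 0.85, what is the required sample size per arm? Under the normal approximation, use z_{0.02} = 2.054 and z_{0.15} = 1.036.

n = 28 per group

Cohen's d = |M₁ − M₂| / SD_pooled = |39.4 − 36.9| / 3.0 = 2.5 / 3.0 = 0.833.
For two independent groups with equal n: n = 2·((z_{α} + z_β) / d)².
z_{α} + z_β = 2.054 + 1.036 = 3.090.
n = 2 × (3.090 / 0.833)² = 2 × 3.709² = 2 × 13.76 = 27.5.
Round up to the next whole participant.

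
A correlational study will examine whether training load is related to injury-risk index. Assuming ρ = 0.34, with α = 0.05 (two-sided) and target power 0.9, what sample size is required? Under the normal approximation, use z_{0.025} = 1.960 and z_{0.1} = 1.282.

Fisher's z: C = ½·ln((1+r)/(1−r)) = ½·ln(2.0303) = 0.3541.
n = ((z_{α/2} + z_β)/C)² + 3.
(1.960 + 1.282) / 0.3541 = 3.242 / 0.3541 = 9.156.
n = 9.156² + 3 = 83.83 + 3 = 86.8.
Round up.

n = 87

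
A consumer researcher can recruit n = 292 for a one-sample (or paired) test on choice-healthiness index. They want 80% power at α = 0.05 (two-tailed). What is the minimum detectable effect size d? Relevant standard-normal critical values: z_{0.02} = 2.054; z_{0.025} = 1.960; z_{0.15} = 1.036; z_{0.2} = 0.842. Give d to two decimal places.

d_min ≈ 0.16

For a single sample (or paired design) of n = 292: d_min = (z_{α/2} + z_β)/√n.
z-sum = 1.960 + 0.842 = 2.802.
d_min = 2.802 / √292 = 2.802 / 17.088 = 0.164.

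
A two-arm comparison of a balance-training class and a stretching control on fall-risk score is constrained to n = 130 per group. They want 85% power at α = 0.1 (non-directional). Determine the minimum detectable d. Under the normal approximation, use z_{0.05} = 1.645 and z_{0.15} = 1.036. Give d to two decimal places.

For two independent groups of n = 130 each: d_min = (z_{α/2} + z_β)·√(2/n).
z-sum = 1.645 + 1.036 = 2.681.
d_min = 2.681 × √(2/130) = 2.681 × 0.1240 = 0.333.

d_min ≈ 0.33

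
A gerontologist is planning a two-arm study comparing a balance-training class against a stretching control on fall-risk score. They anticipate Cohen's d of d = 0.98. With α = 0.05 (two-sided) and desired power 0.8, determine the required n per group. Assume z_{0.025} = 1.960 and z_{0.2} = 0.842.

n = 17 per group

For two independent groups with equal n: n = 2·((z_{α/2} + z_β) / d)².
z_{α/2} + z_β = 1.960 + 0.842 = 2.802.
n = 2 × (2.802 / 0.98)² = 2 × 2.859² = 2 × 8.17 = 16.3.
Round up to the next whole participant.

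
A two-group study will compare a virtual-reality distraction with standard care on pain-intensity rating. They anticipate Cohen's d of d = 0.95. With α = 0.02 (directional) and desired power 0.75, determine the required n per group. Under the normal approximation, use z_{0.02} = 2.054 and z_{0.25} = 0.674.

n = 17 per group

For two independent groups with equal n: n = 2·((z_{α} + z_β) / d)².
z_{α} + z_β = 2.054 + 0.674 = 2.728.
n = 2 × (2.728 / 0.95)² = 2 × 2.872² = 2 × 8.25 = 16.5.
Round up to the next whole participant.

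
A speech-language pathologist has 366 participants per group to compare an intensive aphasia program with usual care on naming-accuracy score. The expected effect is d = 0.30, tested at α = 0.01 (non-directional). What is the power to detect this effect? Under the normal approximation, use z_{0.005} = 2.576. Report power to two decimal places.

For two equal groups, power = Φ(d·√(n/2) − z_{α/2}).
d·√(n/2) = 0.30 × √(366/2) = 0.30 × 13.528 = 4.058.
z_β = 4.058 − 2.576 = 1.482.
Power = Φ(1.482) = 0.931.

power ≈ 0.93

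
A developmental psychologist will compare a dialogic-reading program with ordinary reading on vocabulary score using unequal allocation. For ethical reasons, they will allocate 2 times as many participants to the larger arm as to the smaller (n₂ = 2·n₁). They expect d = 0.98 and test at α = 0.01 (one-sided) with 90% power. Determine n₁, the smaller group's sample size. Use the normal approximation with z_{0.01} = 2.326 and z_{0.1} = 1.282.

With allocation ratio k = n₂/n₁ = 2, Var(x̄₁−x̄₂) = σ²(1/n₁ + 1/(k·n₁)) = σ²·(k+1)/(k·n₁).
So n₁ = (1 + 1/k)·((z_{α} + z_β)/d)² = 1.500 × (3.608/0.98)².
n₁ = 1.500 × 13.55 = 20.3.
Round up: n₁ = 21, giving n₂ = 2 × 21 = 42.

n₁ = 21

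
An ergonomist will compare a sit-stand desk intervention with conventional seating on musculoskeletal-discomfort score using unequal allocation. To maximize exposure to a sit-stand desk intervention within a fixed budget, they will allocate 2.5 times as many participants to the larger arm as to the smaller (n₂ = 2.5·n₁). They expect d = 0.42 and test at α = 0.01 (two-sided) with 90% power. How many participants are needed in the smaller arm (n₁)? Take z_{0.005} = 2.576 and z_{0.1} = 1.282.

n₁ = 119

With allocation ratio k = n₂/n₁ = 2.5, Var(x̄₁−x̄₂) = σ²(1/n₁ + 1/(k·n₁)) = σ²·(k+1)/(k·n₁).
So n₁ = (1 + 1/k)·((z_{α/2} + z_β)/d)² = 1.400 × (3.858/0.42)².
n₁ = 1.400 × 84.38 = 118.1.
Round up: n₁ = 119, giving n₂ = ⌈2.5 × 119⌉ = ⌈297.5⌉ = 298.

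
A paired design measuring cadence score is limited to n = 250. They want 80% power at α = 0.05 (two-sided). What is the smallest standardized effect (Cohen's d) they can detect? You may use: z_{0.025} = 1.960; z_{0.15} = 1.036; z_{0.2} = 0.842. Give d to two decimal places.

d_min ≈ 0.18

For a single sample (or paired design) of n = 250: d_min = (z_{α/2} + z_β)/√n.
z-sum = 1.960 + 0.842 = 2.802.
d_min = 2.802 / √250 = 2.802 / 15.811 = 0.177.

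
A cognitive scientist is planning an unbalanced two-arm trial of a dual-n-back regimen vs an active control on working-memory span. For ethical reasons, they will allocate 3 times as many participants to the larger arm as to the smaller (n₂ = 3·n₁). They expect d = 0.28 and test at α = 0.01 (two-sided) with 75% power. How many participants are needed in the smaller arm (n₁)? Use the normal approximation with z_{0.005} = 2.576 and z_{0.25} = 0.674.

With allocation ratio k = n₂/n₁ = 3, Var(x̄₁−x̄₂) = σ²(1/n₁ + 1/(k·n₁)) = σ²·(k+1)/(k·n₁).
So n₁ = (1 + 1/k)·((z_{α/2} + z_β)/d)² = 1.333 × (3.250/0.28)².
n₁ = 1.333 × 134.73 = 179.6.
Round up: n₁ = 180, giving n₂ = 3 × 180 = 540.

n₁ = 180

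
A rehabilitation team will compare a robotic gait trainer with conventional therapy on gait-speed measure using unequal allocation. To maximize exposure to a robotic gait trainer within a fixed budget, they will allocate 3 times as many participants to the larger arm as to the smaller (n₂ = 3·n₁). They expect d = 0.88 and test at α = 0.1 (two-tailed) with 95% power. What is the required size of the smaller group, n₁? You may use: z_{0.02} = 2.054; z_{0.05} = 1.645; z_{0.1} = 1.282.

n₁ = 19

With allocation ratio k = n₂/n₁ = 3, Var(x̄₁−x̄₂) = σ²(1/n₁ + 1/(k·n₁)) = σ²·(k+1)/(k·n₁).
So n₁ = (1 + 1/k)·((z_{α/2} + z_β)/d)² = 1.333 × (3.290/0.88)².
n₁ = 1.333 × 13.98 = 18.6.
Round up: n₁ = 19, giving n₂ = 3 × 19 = 57.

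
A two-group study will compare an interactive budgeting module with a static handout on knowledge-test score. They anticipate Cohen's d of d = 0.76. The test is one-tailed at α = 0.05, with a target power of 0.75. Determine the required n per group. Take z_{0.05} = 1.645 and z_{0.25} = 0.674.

For two independent groups with equal n: n = 2·((z_{α} + z_β) / d)².
z_{α} + z_β = 1.645 + 0.674 = 2.319.
n = 2 × (2.319 / 0.76)² = 2 × 3.051² = 2 × 9.31 = 18.6.
Round up to the next whole participant.

n = 19 per group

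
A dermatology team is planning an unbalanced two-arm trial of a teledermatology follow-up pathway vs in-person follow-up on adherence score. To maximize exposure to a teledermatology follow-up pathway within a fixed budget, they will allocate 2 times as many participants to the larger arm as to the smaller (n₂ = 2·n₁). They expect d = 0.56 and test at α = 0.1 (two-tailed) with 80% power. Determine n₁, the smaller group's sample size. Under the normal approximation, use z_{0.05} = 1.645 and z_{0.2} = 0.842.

n₁ = 30

With allocation ratio k = n₂/n₁ = 2, Var(x̄₁−x̄₂) = σ²(1/n₁ + 1/(k·n₁)) = σ²·(k+1)/(k·n₁).
So n₁ = (1 + 1/k)·((z_{α/2} + z_β)/d)² = 1.500 × (2.487/0.56)².
n₁ = 1.500 × 19.72 = 29.6.
Round up: n₁ = 30, giving n₂ = 2 × 30 = 60.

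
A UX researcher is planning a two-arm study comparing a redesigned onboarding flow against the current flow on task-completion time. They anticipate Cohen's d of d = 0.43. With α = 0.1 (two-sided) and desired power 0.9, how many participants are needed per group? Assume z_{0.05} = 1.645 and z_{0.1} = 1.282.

For two independent groups with equal n: n = 2·((z_{α/2} + z_β) / d)².
z_{α/2} + z_β = 1.645 + 1.282 = 2.927.
n = 2 × (2.927 / 0.43)² = 2 × 6.807² = 2 × 46.33 = 92.7.
Round up to the next whole participant.

n = 93 per group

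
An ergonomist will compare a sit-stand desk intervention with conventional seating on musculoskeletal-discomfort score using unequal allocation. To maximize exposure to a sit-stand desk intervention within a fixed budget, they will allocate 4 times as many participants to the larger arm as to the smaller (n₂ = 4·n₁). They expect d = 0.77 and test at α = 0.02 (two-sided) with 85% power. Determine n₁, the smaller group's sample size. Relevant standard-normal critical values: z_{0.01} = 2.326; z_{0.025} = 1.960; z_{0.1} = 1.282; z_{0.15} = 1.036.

With allocation ratio k = n₂/n₁ = 4, Var(x̄₁−x̄₂) = σ²(1/n₁ + 1/(k·n₁)) = σ²·(k+1)/(k·n₁).
So n₁ = (1 + 1/k)·((z_{α/2} + z_β)/d)² = 1.250 × (3.362/0.77)².
n₁ = 1.250 × 19.06 = 23.8.
Round up: n₁ = 24, giving n₂ = 4 × 24 = 96.

n₁ = 24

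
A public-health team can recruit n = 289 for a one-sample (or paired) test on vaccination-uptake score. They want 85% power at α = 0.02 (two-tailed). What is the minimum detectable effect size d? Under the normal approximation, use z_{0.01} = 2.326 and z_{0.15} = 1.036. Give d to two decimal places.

d_min ≈ 0.20

For a single sample (or paired design) of n = 289: d_min = (z_{α/2} + z_β)/√n.
z-sum = 2.326 + 1.036 = 3.362.
d_min = 3.362 / √289 = 3.362 / 17.000 = 0.198.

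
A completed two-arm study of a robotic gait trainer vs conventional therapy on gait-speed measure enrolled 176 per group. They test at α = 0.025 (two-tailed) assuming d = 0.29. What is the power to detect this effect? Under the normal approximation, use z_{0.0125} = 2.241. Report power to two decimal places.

power ≈ 0.68

For two equal groups, power = Φ(d·√(n/2) − z_{α/2}).
d·√(n/2) = 0.29 × √(176/2) = 0.29 × 9.381 = 2.720.
z_β = 2.720 − 2.241 = 0.479.
Power = Φ(0.479) = 0.684.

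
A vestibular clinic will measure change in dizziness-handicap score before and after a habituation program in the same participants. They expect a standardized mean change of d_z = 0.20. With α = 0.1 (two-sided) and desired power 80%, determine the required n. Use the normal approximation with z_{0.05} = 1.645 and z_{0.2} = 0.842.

n = 155 pairs

For a paired (one-sample on differences) test: n = ((z_{α/2} + z_β) / d)².
z_{α/2} + z_β = 1.645 + 0.842 = 2.487.
n = (2.487 / 0.20)² = 12.435² = 154.63.
Round up.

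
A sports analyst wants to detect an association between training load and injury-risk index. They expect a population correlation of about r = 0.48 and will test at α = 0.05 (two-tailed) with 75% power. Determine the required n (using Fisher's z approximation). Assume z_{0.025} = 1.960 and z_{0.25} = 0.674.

Fisher's z: C = ½·ln((1+r)/(1−r)) = ½·ln(2.8462) = 0.5230.
n = ((z_{α/2} + z_β)/C)² + 3.
(1.960 + 0.674) / 0.5230 = 2.634 / 0.5230 = 5.036.
n = 5.036² + 3 = 25.36 + 3 = 28.4.
Round up.

n = 29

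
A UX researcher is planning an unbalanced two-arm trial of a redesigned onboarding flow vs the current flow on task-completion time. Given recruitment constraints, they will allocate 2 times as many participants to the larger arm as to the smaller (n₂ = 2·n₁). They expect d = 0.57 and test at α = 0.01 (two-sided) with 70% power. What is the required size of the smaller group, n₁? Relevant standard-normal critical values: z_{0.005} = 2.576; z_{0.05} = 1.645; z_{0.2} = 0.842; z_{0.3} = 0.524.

With allocation ratio k = n₂/n₁ = 2, Var(x̄₁−x̄₂) = σ²(1/n₁ + 1/(k·n₁)) = σ²·(k+1)/(k·n₁).
So n₁ = (1 + 1/k)·((z_{α/2} + z_β)/d)² = 1.500 × (3.100/0.57)².
n₁ = 1.500 × 29.58 = 44.4.
Round up: n₁ = 45, giving n₂ = 2 × 45 = 90.

n₁ = 45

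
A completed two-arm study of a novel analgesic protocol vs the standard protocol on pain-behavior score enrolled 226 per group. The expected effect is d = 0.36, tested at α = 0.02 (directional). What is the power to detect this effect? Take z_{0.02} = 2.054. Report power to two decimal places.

power ≈ 0.96

For two equal groups, power = Φ(d·√(n/2) − z_{α}).
d·√(n/2) = 0.36 × √(226/2) = 0.36 × 10.630 = 3.827.
z_β = 3.827 − 2.054 = 1.773.
Power = Φ(1.773) = 0.962.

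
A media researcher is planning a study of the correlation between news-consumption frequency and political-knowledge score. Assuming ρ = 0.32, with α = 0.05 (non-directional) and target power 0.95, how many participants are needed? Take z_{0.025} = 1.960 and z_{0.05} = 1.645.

Fisher's z: C = ½·ln((1+r)/(1−r)) = ½·ln(1.9412) = 0.3316.
n = ((z_{α/2} + z_β)/C)² + 3.
(1.960 + 1.645) / 0.3316 = 3.605 / 0.3316 = 10.872.
n = 10.872² + 3 = 118.19 + 3 = 121.2.
Round up.

n = 122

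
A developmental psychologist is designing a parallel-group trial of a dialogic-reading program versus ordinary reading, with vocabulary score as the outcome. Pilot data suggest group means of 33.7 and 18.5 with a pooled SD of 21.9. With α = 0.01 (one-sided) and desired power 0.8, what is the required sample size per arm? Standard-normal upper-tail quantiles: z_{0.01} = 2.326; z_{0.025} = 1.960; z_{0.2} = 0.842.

n = 42 per group

Cohen's d = |M₁ − M₂| / SD_pooled = |33.7 − 18.5| / 21.9 = 15.2 / 21.9 = 0.694.
For two independent groups with equal n: n = 2·((z_{α} + z_β) / d)².
z_{α} + z_β = 2.326 + 0.842 = 3.168.
n = 2 × (3.168 / 0.694)² = 2 × 4.565² = 2 × 20.84 = 41.7.
Round up to the next whole participant.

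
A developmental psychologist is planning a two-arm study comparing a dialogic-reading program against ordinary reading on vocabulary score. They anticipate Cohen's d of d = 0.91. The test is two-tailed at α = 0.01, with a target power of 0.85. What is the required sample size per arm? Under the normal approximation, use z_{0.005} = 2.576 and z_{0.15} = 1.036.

n = 32 per group

For two independent groups with equal n: n = 2·((z_{α/2} + z_β) / d)².
z_{α/2} + z_β = 2.576 + 1.036 = 3.612.
n = 2 × (3.612 / 0.91)² = 2 × 3.969² = 2 × 15.75 = 31.5.
Round up to the next whole participant.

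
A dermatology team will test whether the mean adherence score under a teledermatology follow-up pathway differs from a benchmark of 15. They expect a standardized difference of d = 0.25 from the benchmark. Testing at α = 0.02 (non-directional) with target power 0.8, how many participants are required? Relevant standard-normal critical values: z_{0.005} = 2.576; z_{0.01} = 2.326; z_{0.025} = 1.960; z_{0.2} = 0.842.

n = 161

For a one-sample test: n = ((z_{α/2} + z_β) / d)².
z_{α/2} + z_β = 2.326 + 0.842 = 3.168.
n = (3.168 / 0.25)² = 12.672² = 160.58.
Round up.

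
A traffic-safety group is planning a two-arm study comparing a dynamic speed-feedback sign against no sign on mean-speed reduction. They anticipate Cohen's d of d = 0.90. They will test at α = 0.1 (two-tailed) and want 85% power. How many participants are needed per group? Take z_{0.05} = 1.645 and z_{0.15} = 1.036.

n = 18 per group

For two independent groups with equal n: n = 2·((z_{α/2} + z_β) / d)².
z_{α/2} + z_β = 1.645 + 1.036 = 2.681.
n = 2 × (2.681 / 0.90)² = 2 × 2.979² = 2 × 8.87 = 17.7.
Round up to the next whole participant.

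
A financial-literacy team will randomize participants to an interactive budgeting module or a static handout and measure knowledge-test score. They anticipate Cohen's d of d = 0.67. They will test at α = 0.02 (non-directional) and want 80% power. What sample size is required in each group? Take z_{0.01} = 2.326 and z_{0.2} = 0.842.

n = 45 per group

For two independent groups with equal n: n = 2·((z_{α/2} + z_β) / d)².
z_{α/2} + z_β = 2.326 + 0.842 = 3.168.
n = 2 × (3.168 / 0.67)² = 2 × 4.728² = 2 × 22.36 = 44.7.
Round up to the next whole participant.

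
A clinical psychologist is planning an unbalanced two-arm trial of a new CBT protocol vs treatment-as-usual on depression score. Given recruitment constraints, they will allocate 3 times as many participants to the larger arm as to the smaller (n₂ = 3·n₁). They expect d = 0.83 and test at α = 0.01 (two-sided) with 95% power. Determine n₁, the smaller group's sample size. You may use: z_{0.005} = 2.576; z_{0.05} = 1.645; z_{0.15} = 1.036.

n₁ = 35

With allocation ratio k = n₂/n₁ = 3, Var(x̄₁−x̄₂) = σ²(1/n₁ + 1/(k·n₁)) = σ²·(k+1)/(k·n₁).
So n₁ = (1 + 1/k)·((z_{α/2} + z_β)/d)² = 1.333 × (4.221/0.83)².
n₁ = 1.333 × 25.86 = 34.5.
Round up: n₁ = 35, giving n₂ = 3 × 35 = 105.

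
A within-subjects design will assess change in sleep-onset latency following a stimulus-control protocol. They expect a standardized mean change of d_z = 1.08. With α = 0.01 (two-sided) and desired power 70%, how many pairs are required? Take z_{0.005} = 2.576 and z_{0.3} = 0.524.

For a paired (one-sample on differences) test: n = ((z_{α/2} + z_β) / d)².
z_{α/2} + z_β = 2.576 + 0.524 = 3.100.
n = (3.100 / 1.08)² = 2.870² = 8.24.
Round up.

n = 9 pairs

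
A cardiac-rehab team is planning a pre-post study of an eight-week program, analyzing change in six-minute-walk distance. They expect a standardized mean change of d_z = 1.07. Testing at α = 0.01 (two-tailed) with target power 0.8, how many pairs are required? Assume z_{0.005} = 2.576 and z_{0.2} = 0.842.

For a paired (one-sample on differences) test: n = ((z_{α/2} + z_β) / d)².
z_{α/2} + z_β = 2.576 + 0.842 = 3.418.
n = (3.418 / 1.07)² = 3.194² = 10.20.
Round up.

n = 11 pairs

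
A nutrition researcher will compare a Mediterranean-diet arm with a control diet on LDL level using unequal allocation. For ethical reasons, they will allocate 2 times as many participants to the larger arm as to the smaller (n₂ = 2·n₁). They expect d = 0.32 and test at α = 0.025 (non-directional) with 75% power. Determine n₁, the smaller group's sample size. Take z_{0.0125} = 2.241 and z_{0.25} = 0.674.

n₁ = 125

With allocation ratio k = n₂/n₁ = 2, Var(x̄₁−x̄₂) = σ²(1/n₁ + 1/(k·n₁)) = σ²·(k+1)/(k·n₁).
So n₁ = (1 + 1/k)·((z_{α/2} + z_β)/d)² = 1.500 × (2.915/0.32)².
n₁ = 1.500 × 82.98 = 124.5.
Round up: n₁ = 125, giving n₂ = 2 × 125 = 250.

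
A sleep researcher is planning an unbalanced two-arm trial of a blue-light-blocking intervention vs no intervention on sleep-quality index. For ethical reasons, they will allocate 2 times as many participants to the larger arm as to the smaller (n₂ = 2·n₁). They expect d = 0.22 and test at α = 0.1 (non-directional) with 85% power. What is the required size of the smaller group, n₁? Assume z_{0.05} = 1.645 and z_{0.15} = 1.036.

n₁ = 223

With allocation ratio k = n₂/n₁ = 2, Var(x̄₁−x̄₂) = σ²(1/n₁ + 1/(k·n₁)) = σ²·(k+1)/(k·n₁).
So n₁ = (1 + 1/k)·((z_{α/2} + z_β)/d)² = 1.500 × (2.681/0.22)².
n₁ = 1.500 × 148.51 = 222.8.
Round up: n₁ = 223, giving n₂ = 2 × 223 = 446.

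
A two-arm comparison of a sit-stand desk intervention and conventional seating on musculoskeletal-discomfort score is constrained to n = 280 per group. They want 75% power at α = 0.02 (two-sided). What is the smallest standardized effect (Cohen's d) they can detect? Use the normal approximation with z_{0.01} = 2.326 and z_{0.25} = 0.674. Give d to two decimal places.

d_min ≈ 0.25

For two independent groups of n = 280 each: d_min = (z_{α/2} + z_β)·√(2/n).
z-sum = 2.326 + 0.674 = 3.000.
d_min = 3.000 × √(2/280) = 3.000 × 0.0845 = 0.254.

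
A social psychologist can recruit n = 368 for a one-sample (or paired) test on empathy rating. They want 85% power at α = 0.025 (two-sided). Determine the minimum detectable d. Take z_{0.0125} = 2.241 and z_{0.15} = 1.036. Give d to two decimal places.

For a single sample (or paired design) of n = 368: d_min = (z_{α/2} + z_β)/√n.
z-sum = 2.241 + 1.036 = 3.277.
d_min = 3.277 / √368 = 3.277 / 19.183 = 0.171.

d_min ≈ 0.17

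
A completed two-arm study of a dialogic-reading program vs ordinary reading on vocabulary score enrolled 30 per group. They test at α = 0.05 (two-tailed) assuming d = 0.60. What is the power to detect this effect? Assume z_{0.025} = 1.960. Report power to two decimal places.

For two equal groups, power = Φ(d·√(n/2) − z_{α/2}).
d·√(n/2) = 0.60 × √(30/2) = 0.60 × 3.873 = 2.324.
z_β = 2.324 − 1.960 = 0.364.
Power = Φ(0.364) = 0.642.

power ≈ 0.64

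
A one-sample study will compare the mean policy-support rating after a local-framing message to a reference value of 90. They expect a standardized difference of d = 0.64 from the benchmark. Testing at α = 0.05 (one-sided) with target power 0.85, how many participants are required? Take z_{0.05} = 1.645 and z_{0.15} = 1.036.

n = 18

For a one-sample test: n = ((z_{α} + z_β) / d)².
z_{α} + z_β = 1.645 + 1.036 = 2.681.
n = (2.681 / 0.64)² = 4.189² = 17.55.
Round up.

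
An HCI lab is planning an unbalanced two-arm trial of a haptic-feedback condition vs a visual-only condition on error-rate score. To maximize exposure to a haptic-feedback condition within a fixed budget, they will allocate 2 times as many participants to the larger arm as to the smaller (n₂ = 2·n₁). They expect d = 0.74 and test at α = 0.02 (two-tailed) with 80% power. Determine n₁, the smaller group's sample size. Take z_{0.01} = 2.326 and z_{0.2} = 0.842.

With allocation ratio k = n₂/n₁ = 2, Var(x̄₁−x̄₂) = σ²(1/n₁ + 1/(k·n₁)) = σ²·(k+1)/(k·n₁).
So n₁ = (1 + 1/k)·((z_{α/2} + z_β)/d)² = 1.500 × (3.168/0.74)².
n₁ = 1.500 × 18.33 = 27.5.
Round up: n₁ = 28, giving n₂ = 2 × 28 = 56.

n₁ = 28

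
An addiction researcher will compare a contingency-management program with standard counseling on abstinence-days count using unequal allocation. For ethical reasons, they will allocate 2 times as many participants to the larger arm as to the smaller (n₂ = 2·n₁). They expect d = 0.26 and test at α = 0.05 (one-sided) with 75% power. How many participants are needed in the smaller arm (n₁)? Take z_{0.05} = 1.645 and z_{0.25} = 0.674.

n₁ = 120

With allocation ratio k = n₂/n₁ = 2, Var(x̄₁−x̄₂) = σ²(1/n₁ + 1/(k·n₁)) = σ²·(k+1)/(k·n₁).
So n₁ = (1 + 1/k)·((z_{α} + z_β)/d)² = 1.500 × (2.319/0.26)².
n₁ = 1.500 × 79.55 = 119.3.
Round up: n₁ = 120, giving n₂ = 2 × 120 = 240.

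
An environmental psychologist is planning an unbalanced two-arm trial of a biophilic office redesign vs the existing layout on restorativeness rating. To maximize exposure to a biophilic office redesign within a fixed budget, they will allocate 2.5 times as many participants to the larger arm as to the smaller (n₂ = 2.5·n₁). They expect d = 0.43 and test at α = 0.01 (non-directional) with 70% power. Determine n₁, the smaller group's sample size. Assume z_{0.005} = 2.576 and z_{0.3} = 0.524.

With allocation ratio k = n₂/n₁ = 2.5, Var(x̄₁−x̄₂) = σ²(1/n₁ + 1/(k·n₁)) = σ²·(k+1)/(k·n₁).
So n₁ = (1 + 1/k)·((z_{α/2} + z_β)/d)² = 1.400 × (3.100/0.43)².
n₁ = 1.400 × 51.97 = 72.8.
Round up: n₁ = 73, giving n₂ = ⌈2.5 × 73⌉ = ⌈182.5⌉ = 183.

n₁ = 73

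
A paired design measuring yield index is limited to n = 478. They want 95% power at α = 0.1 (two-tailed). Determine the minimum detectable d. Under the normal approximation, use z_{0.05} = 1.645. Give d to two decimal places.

d_min ≈ 0.15

For a single sample (or paired design) of n = 478: d_min = (z_{α/2} + z_β)/√n.
z-sum = 1.645 + 1.645 = 3.290.
d_min = 3.290 / √478 = 3.290 / 21.863 = 0.150.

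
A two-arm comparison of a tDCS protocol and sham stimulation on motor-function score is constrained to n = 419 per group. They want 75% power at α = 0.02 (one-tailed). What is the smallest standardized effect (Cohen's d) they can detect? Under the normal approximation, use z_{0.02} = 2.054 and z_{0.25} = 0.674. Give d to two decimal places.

For two independent groups of n = 419 each: d_min = (z_{α} + z_β)·√(2/n).
z-sum = 2.054 + 0.674 = 2.728.
d_min = 2.728 × √(2/419) = 2.728 × 0.0691 = 0.188.

d_min ≈ 0.19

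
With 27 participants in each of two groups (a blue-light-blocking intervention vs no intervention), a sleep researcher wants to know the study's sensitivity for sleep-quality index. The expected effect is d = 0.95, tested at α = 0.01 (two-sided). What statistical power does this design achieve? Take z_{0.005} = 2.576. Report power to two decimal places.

power ≈ 0.82

For two equal groups, power = Φ(d·√(n/2) − z_{α/2}).
d·√(n/2) = 0.95 × √(27/2) = 0.95 × 3.674 = 3.491.
z_β = 3.491 − 2.576 = 0.915.
Power = Φ(0.915) = 0.820.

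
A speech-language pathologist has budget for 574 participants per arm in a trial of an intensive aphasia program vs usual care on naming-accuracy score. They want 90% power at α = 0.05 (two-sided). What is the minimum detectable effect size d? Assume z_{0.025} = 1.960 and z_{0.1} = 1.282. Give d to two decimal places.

For two independent groups of n = 574 each: d_min = (z_{α/2} + z_β)·√(2/n).
z-sum = 1.960 + 1.282 = 3.242.
d_min = 3.242 × √(2/574) = 3.242 × 0.0590 = 0.191.

d_min ≈ 0.19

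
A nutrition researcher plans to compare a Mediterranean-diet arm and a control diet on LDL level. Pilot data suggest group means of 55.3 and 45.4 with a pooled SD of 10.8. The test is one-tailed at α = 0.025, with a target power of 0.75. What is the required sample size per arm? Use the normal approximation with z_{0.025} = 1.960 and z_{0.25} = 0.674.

Cohen's d = |M₁ − M₂| / SD_pooled = |55.3 − 45.4| / 10.8 = 9.9 / 10.8 = 0.917.
For two independent groups with equal n: n = 2·((z_{α} + z_β) / d)².
z_{α} + z_β = 1.960 + 0.674 = 2.634.
n = 2 × (2.634 / 0.917)² = 2 × 2.872² = 2 × 8.25 = 16.5.
Round up to the next whole participant.

n = 17 per group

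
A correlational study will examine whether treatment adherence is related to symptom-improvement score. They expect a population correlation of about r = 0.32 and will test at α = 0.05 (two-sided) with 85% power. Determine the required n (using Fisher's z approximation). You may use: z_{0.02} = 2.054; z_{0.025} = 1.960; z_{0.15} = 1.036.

Fisher's z: C = ½·ln((1+r)/(1−r)) = ½·ln(1.9412) = 0.3316.
n = ((z_{α/2} + z_β)/C)² + 3.
(1.960 + 1.036) / 0.3316 = 2.996 / 0.3316 = 9.035.
n = 9.035² + 3 = 81.63 + 3 = 84.6.
Round up.

n = 85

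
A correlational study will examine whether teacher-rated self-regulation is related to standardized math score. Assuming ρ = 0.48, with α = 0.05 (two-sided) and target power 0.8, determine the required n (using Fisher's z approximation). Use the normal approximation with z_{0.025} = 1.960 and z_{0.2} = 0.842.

Fisher's z: C = ½·ln((1+r)/(1−r)) = ½·ln(2.8462) = 0.5230.
n = ((z_{α/2} + z_β)/C)² + 3.
(1.960 + 0.842) / 0.5230 = 2.802 / 0.5230 = 5.358.
n = 5.358² + 3 = 28.70 + 3 = 31.7.
Round up.

n = 32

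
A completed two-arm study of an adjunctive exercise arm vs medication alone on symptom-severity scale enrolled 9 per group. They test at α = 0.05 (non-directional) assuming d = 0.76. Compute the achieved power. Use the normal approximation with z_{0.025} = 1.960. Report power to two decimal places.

power ≈ 0.36

For two equal groups, power = Φ(d·√(n/2) − z_{α/2}).
d·√(n/2) = 0.76 × √(9/2) = 0.76 × 2.121 = 1.612.
z_β = 1.612 − 1.960 = -0.348.
Power = Φ(-0.348) = 0.364.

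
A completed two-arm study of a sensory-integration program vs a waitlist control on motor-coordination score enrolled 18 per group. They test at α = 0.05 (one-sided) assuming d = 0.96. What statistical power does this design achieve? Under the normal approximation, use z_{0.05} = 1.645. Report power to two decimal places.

For two equal groups, power = Φ(d·√(n/2) − z_{α}).
d·√(n/2) = 0.96 × √(18/2) = 0.96 × 3.000 = 2.880.
z_β = 2.880 − 1.645 = 1.235.
Power = Φ(1.235) = 0.892.

power ≈ 0.89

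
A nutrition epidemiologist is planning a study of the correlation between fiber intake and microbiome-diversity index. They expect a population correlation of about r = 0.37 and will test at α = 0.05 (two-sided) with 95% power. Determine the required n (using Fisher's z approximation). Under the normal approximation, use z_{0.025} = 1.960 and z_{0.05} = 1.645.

Fisher's z: C = ½·ln((1+r)/(1−r)) = ½·ln(2.1746) = 0.3884.
n = ((z_{α/2} + z_β)/C)² + 3.
(1.960 + 1.645) / 0.3884 = 3.605 / 0.3884 = 9.282.
n = 9.282² + 3 = 86.15 + 3 = 89.1.
Round up.

n = 90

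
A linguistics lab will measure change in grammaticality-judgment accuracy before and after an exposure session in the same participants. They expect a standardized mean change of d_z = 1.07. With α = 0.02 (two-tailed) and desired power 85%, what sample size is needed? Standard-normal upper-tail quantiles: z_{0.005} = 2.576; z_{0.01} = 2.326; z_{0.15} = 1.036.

For a paired (one-sample on differences) test: n = ((z_{α/2} + z_β) / d)².
z_{α/2} + z_β = 2.326 + 1.036 = 3.362.
n = (3.362 / 1.07)² = 3.142² = 9.87.
Round up.

n = 10 pairs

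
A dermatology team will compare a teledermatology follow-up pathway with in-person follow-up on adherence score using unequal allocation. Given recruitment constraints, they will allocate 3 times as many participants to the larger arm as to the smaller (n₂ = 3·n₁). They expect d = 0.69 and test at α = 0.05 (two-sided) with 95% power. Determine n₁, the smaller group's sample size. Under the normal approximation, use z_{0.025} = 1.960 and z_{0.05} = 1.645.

With allocation ratio k = n₂/n₁ = 3, Var(x̄₁−x̄₂) = σ²(1/n₁ + 1/(k·n₁)) = σ²·(k+1)/(k·n₁).
So n₁ = (1 + 1/k)·((z_{α/2} + z_β)/d)² = 1.333 × (3.605/0.69)².
n₁ = 1.333 × 27.30 = 36.4.
Round up: n₁ = 37, giving n₂ = 3 × 37 = 111.

n₁ = 37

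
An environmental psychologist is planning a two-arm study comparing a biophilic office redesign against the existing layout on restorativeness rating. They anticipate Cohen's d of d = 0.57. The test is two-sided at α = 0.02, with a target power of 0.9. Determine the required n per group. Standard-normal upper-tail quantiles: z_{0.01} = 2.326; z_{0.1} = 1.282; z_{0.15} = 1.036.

For two independent groups with equal n: n = 2·((z_{α/2} + z_β) / d)².
z_{α/2} + z_β = 2.326 + 1.282 = 3.608.
n = 2 × (3.608 / 0.57)² = 2 × 6.330² = 2 × 40.07 = 80.1.
Round up to the next whole participant.

n = 81 per group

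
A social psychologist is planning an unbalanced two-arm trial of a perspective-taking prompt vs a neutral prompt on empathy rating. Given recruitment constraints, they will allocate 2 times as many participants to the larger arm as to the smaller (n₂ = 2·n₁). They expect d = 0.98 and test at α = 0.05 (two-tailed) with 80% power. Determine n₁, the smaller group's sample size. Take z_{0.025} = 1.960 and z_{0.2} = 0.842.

With allocation ratio k = n₂/n₁ = 2, Var(x̄₁−x̄₂) = σ²(1/n₁ + 1/(k·n₁)) = σ²·(k+1)/(k·n₁).
So n₁ = (1 + 1/k)·((z_{α/2} + z_β)/d)² = 1.500 × (2.802/0.98)².
n₁ = 1.500 × 8.17 = 12.3.
Round up: n₁ = 13, giving n₂ = 2 × 13 = 26.

n₁ = 13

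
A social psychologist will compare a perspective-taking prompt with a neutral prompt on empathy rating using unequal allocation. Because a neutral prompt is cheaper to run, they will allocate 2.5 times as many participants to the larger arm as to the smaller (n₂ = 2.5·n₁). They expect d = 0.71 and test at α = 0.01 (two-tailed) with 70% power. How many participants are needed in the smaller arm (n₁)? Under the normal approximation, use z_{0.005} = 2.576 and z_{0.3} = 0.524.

With allocation ratio k = n₂/n₁ = 2.5, Var(x̄₁−x̄₂) = σ²(1/n₁ + 1/(k·n₁)) = σ²·(k+1)/(k·n₁).
So n₁ = (1 + 1/k)·((z_{α/2} + z_β)/d)² = 1.400 × (3.100/0.71)².
n₁ = 1.400 × 19.06 = 26.7.
Round up: n₁ = 27, giving n₂ = ⌈2.5 × 27⌉ = ⌈67.5⌉ = 68.

n₁ = 27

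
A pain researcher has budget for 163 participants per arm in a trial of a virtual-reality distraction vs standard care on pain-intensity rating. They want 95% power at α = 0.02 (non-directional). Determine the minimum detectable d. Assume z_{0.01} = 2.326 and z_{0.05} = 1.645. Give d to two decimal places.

d_min ≈ 0.44

For two independent groups of n = 163 each: d_min = (z_{α/2} + z_β)·√(2/n).
z-sum = 2.326 + 1.645 = 3.971.
d_min = 3.971 × √(2/163) = 3.971 × 0.1108 = 0.440.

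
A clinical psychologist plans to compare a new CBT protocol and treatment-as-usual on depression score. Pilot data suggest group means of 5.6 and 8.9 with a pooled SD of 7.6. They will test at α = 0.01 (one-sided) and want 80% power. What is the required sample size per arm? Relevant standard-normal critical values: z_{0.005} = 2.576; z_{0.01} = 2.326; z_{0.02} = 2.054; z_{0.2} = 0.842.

Cohen's d = |M₁ − M₂| / SD_pooled = |5.6 − 8.9| / 7.6 = 3.3 / 7.6 = 0.434.
For two independent groups with equal n: n = 2·((z_{α} + z_β) / d)².
z_{α} + z_β = 2.326 + 0.842 = 3.168.
n = 2 × (3.168 / 0.434)² = 2 × 7.300² = 2 × 53.28 = 106.6.
Round up to the next whole participant.

n = 107 per group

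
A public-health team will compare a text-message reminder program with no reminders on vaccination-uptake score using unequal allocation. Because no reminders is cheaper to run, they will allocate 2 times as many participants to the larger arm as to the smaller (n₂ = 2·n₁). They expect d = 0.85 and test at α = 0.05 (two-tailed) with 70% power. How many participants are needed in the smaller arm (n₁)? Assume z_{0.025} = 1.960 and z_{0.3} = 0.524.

With allocation ratio k = n₂/n₁ = 2, Var(x̄₁−x̄₂) = σ²(1/n₁ + 1/(k·n₁)) = σ²·(k+1)/(k·n₁).
So n₁ = (1 + 1/k)·((z_{α/2} + z_β)/d)² = 1.500 × (2.484/0.85)².
n₁ = 1.500 × 8.54 = 12.8.
Round up: n₁ = 13, giving n₂ = 2 × 13 = 26.

n₁ = 13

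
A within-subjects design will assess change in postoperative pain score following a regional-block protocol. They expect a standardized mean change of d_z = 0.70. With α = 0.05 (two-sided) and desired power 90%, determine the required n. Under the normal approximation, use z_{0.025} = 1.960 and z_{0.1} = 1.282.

For a paired (one-sample on differences) test: n = ((z_{α/2} + z_β) / d)².
z_{α/2} + z_β = 1.960 + 1.282 = 3.242.
n = (3.242 / 0.70)² = 4.631² = 21.45.
Round up.

n = 22 pairs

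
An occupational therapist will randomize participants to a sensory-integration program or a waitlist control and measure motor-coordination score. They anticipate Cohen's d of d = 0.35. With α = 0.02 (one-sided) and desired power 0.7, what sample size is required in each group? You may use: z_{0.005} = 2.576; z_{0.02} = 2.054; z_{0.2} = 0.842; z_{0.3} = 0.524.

For two independent groups with equal n: n = 2·((z_{α} + z_β) / d)².
z_{α} + z_β = 2.054 + 0.524 = 2.578.
n = 2 × (2.578 / 0.35)² = 2 × 7.366² = 2 × 54.25 = 108.5.
Round up to the next whole participant.

n = 109 per group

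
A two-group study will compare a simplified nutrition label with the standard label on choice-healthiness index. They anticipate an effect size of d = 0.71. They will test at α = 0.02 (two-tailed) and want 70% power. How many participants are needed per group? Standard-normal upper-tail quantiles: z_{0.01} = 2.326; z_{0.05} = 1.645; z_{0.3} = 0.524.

For two independent groups with equal n: n = 2·((z_{α/2} + z_β) / d)².
z_{α/2} + z_β = 2.326 + 0.524 = 2.850.
n = 2 × (2.850 / 0.71)² = 2 × 4.014² = 2 × 16.11 = 32.2.
Round up to the next whole participant.

n = 33 per group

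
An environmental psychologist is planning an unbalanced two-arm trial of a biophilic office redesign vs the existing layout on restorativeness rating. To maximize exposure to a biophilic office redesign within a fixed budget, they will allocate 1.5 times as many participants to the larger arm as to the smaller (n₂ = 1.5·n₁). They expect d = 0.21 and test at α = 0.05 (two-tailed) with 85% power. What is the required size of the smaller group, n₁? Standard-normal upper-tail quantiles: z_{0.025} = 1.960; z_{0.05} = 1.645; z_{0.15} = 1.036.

n₁ = 340

With allocation ratio k = n₂/n₁ = 1.5, Var(x̄₁−x̄₂) = σ²(1/n₁ + 1/(k·n₁)) = σ²·(k+1)/(k·n₁).
So n₁ = (1 + 1/k)·((z_{α/2} + z_β)/d)² = 1.667 × (2.996/0.21)².
n₁ = 1.667 × 203.54 = 339.2.
Round up: n₁ = 340, giving n₂ = 1.5 × 340 = 510.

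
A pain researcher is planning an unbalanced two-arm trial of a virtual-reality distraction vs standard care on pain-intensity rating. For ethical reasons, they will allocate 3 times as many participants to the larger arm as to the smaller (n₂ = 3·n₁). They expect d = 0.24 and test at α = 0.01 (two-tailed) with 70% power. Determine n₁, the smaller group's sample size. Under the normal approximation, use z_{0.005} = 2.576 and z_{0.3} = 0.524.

With allocation ratio k = n₂/n₁ = 3, Var(x̄₁−x̄₂) = σ²(1/n₁ + 1/(k·n₁)) = σ²·(k+1)/(k·n₁).
So n₁ = (1 + 1/k)·((z_{α/2} + z_β)/d)² = 1.333 × (3.100/0.24)².
n₁ = 1.333 × 166.84 = 222.5.
Round up: n₁ = 223, giving n₂ = 3 × 223 = 669.

n₁ = 223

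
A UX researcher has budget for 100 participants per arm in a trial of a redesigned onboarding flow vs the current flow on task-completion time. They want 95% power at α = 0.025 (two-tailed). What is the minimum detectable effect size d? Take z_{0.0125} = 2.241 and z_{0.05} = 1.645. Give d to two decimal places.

d_min ≈ 0.55

For two independent groups of n = 100 each: d_min = (z_{α/2} + z_β)·√(2/n).
z-sum = 2.241 + 1.645 = 3.886.
d_min = 3.886 × √(2/100) = 3.886 × 0.1414 = 0.550.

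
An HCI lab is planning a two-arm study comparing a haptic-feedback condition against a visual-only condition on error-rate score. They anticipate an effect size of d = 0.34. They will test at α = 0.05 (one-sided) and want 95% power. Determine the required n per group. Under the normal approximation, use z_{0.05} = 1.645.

n = 188 per group

For two independent groups with equal n: n = 2·((z_{α} + z_β) / d)².
z_{α} + z_β = 1.645 + 1.645 = 3.290.
n = 2 × (3.290 / 0.34)² = 2 × 9.676² = 2 × 93.63 = 187.3.
Round up to the next whole participant.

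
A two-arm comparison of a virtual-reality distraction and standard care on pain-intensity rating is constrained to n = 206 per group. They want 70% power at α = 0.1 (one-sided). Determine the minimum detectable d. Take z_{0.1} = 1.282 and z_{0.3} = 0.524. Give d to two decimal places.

For two independent groups of n = 206 each: d_min = (z_{α} + z_β)·√(2/n).
z-sum = 1.282 + 0.524 = 1.806.
d_min = 1.806 × √(2/206) = 1.806 × 0.0985 = 0.178.

d_min ≈ 0.18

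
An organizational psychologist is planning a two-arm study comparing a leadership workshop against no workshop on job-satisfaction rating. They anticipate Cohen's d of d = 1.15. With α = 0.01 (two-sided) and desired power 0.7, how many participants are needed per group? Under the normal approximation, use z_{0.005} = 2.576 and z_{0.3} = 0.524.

n = 15 per group

For two independent groups with equal n: n = 2·((z_{α/2} + z_β) / d)².
z_{α/2} + z_β = 2.576 + 0.524 = 3.100.
n = 2 × (3.100 / 1.15)² = 2 × 2.696² = 2 × 7.27 = 14.5.
Round up to the next whole participant.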